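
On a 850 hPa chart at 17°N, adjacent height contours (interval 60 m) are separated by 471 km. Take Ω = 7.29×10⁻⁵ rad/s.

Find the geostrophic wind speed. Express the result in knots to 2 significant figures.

Coriolis parameter at 17°N:
f = 2Ω sin φ = 2 × 7.29×10⁻⁵ × sin 17° = 4.26×10⁻⁵ s⁻¹
Height gradient: |∂Z/∂n| = 60 m / 471000 m = 1.27×10⁻⁴
On a pressure surface, geostrophic balance gives V_g = (g/f)|∂Z/∂n|:
V_g = 9.81 × 1.27×10⁻⁴ / 4.26×10⁻⁵ = 29.3 m/s
Converting: 29.3 m/s × 1.944 = 57 knots

57 knots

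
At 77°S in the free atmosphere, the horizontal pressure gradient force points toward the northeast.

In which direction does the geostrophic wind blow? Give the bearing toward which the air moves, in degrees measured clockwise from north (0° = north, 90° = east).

315°

The pressure-gradient force points toward the northeast (bearing 045°).
Geostrophic balance: in the Southern Hemisphere the Coriolis force deflects motion to the left, so the geostrophic wind blows 90° to the left of the pressure-gradient force (low pressure on the right).
Rotating 045° by 90° counterclockwise gives 315° — the wind blows toward the northwest.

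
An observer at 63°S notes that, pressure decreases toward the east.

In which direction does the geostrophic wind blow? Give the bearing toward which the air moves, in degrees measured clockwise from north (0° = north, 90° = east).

000°

The pressure-gradient force points toward the east (bearing 090°).
Geostrophic balance: in the Southern Hemisphere the Coriolis force deflects motion to the left, so the geostrophic wind blows 90° to the left of the pressure-gradient force (low pressure on the right).
Rotating 090° by 90° counterclockwise gives 000° — the wind blows toward the north.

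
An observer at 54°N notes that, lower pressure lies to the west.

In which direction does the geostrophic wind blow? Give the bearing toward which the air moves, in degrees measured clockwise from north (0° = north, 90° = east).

000°

The pressure-gradient force points toward the west (bearing 270°).
Geostrophic balance: in the Northern Hemisphere the Coriolis force deflects motion to the right, so the geostrophic wind blows 90° to the right of the pressure-gradient force (low pressure on the left).
Rotating 270° by 90° clockwise gives 000° — the wind blows toward the north.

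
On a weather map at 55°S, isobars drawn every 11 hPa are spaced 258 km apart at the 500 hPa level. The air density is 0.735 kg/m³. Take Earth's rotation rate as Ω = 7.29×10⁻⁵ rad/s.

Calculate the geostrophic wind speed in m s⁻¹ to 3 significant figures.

48.6 m s⁻¹

Coriolis parameter at 55°S:
f = 2Ω sin φ = 2 × 7.29×10⁻⁵ × sin 55° = 1.19×10⁻⁴ s⁻¹
Pressure gradient: |∂P/∂n| = 1100 Pa / 258000 m = 4.26×10⁻³ Pa/m
Geostrophic balance (pressure-gradient force = Coriolis force):
V_g = (1/(fρ)) |∂P/∂n| = 4.26×10⁻³ / (1.19×10⁻⁴ × 0.735) = 48.6 m/s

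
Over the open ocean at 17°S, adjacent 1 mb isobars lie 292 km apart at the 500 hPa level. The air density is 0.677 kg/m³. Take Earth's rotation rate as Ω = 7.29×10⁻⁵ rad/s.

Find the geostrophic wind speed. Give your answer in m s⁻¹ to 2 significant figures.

12 m s⁻¹

Coriolis parameter at 17°S:
f = 2Ω sin φ = 2 × 7.29×10⁻⁵ × sin 17° = 4.26×10⁻⁵ s⁻¹
Pressure gradient: |∂P/∂n| = 100 Pa / 292000 m = 3.42×10⁻⁴ Pa/m
Geostrophic balance (pressure-gradient force = Coriolis force):
V_g = (1/(fρ)) |∂P/∂n| = 3.42×10⁻⁴ / (4.26×10⁻⁵ × 0.677) = 11.9 m/s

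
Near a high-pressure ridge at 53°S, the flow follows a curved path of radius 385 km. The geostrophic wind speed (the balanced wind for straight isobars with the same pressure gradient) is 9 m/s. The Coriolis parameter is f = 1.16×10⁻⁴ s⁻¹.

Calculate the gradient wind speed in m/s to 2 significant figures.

Around a high, pressure-gradient force acts outward with centrifugal, so Coriolis balances both:
fV = (1/ρ)|∂P/∂n| + V²/R  →  V² − fR·V + fR·V_g = 0
With fR = 1.16×10⁻⁴ × 385×10³ m = 44.7 m/s:
V = [fR − √((fR)² − 4 fR V_g)]/2 = [44.7 − √(44.7² − 4×44.7×9)]/2 = 12.5 m/s
Supergeostrophic (V > V_g = 9 m/s), as expected around a high.

12 m/s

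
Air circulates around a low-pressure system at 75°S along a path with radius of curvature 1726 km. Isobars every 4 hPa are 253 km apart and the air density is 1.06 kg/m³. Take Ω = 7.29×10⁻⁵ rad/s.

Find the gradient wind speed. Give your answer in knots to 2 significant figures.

Coriolis parameter at 75°S:
f = 2Ω sin φ = 2 × 7.29×10⁻⁵ × sin 75° = 1.41×10⁻⁴ s⁻¹
Pressure gradient: |∂P/∂n| = 400 Pa / 253000 m = 1.58×10⁻³ Pa/m
Geostrophic speed: V_g = |∂P/∂n|/(fρ) = 1.58×10⁻³/(1.41×10⁻⁴ × 1.06) = 10.6 m/s
Around a low, centrifugal force acts outward with Coriolis, so pressure-gradient force balances both:
(1/ρ)|∂P/∂n| = fV + V²/R  →  V² + fR·V − fR·V_g = 0
With fR = 1.41×10⁻⁴ × 1726×10³ m = 243 m/s:
V = [−fR + √((fR)² + 4 fR V_g)]/2 = [−243 + √(243² + 4×243×10.6)]/2 = 10.2 m/s
Subgeostrophic (V < V_g = 10.6 m/s), as expected around a low.
Converting: 10.2 m/s × 1.944 = 20 knots

20 knots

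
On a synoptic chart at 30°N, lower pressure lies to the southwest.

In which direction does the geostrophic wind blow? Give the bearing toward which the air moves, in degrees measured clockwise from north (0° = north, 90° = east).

315°

The pressure-gradient force points toward the southwest (bearing 225°).
Geostrophic balance: in the Northern Hemisphere the Coriolis force deflects motion to the right, so the geostrophic wind blows 90° to the right of the pressure-gradient force (low pressure on the left).
Rotating 225° by 90° clockwise gives 315° — the wind blows toward the northwest.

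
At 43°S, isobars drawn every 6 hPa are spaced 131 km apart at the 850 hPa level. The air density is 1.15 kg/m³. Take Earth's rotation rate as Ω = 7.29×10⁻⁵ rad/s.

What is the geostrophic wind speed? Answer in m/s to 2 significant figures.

40 m/s

Coriolis parameter at 43°S:
f = 2Ω sin φ = 2 × 7.29×10⁻⁵ × sin 43° = 9.94×10⁻⁵ s⁻¹
Pressure gradient: |∂P/∂n| = 600 Pa / 131000 m = 4.58×10⁻³ Pa/m
Geostrophic balance (pressure-gradient force = Coriolis force):
V_g = (1/(fρ)) |∂P/∂n| = 4.58×10⁻³ / (9.94×10⁻⁵ × 1.15) = 40.1 m/s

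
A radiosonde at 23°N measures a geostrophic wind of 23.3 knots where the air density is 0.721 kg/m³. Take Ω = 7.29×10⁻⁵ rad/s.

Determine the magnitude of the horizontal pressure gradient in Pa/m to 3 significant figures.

Coriolis parameter at 23°N:
f = 2Ω sin φ = 2 × 7.29×10⁻⁵ × sin 23° = 5.70×10⁻⁵ s⁻¹
Wind speed in SI: 23.3 knots = 12.0 m/s
Geostrophic balance rearranged: |∂P/∂n| = f ρ V_g
|∂P/∂n| = 5.70×10⁻⁵ × 0.721 × 12.0 = 4.92×10⁻⁴ Pa/m

4.92×10⁻⁴ Pa/m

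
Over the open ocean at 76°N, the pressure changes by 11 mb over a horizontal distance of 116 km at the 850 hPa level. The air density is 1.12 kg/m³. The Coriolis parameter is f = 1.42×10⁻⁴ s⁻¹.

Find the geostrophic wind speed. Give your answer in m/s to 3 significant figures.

59.6 m/s

Pressure gradient: |∂P/∂n| = 1100 Pa / 116000 m = 9.48×10⁻³ Pa/m
Geostrophic balance (pressure-gradient force = Coriolis force):
V_g = (1/(fρ)) |∂P/∂n| = 9.48×10⁻³ / (1.42×10⁻⁴ × 1.12) = 59.6 m/s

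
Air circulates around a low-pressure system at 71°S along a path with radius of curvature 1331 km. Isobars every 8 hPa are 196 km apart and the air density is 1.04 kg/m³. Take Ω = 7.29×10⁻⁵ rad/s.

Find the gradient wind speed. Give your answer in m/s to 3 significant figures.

Coriolis parameter at 71°S:
f = 2Ω sin φ = 2 × 7.29×10⁻⁵ × sin 71° = 1.38×10⁻⁴ s⁻¹
Pressure gradient: |∂P/∂n| = 800 Pa / 196000 m = 4.08×10⁻³ Pa/m
Geostrophic speed: V_g = |∂P/∂n|/(fρ) = 4.08×10⁻³/(1.38×10⁻⁴ × 1.04) = 28.5 m/s
Around a low, centrifugal force acts outward with Coriolis, so pressure-gradient force balances both:
(1/ρ)|∂P/∂n| = fV + V²/R  →  V² + fR·V − fR·V_g = 0
With fR = 1.38×10⁻⁴ × 1331×10³ m = 183 m/s:
V = [−fR + √((fR)² + 4 fR V_g)]/2 = [−183 + √(183² + 4×183×28.5)]/2 = 25 m/s
Subgeostrophic (V < V_g = 28.5 m/s), as expected around a low.

25.0 m/s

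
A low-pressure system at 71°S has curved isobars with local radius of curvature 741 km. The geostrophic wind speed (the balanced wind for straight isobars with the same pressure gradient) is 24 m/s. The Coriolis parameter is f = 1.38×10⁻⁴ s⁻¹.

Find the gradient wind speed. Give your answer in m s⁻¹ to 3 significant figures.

20.1 m s⁻¹

Around a low, centrifugal force acts outward with Coriolis, so pressure-gradient force balances both:
(1/ρ)|∂P/∂n| = fV + V²/R  →  V² + fR·V − fR·V_g = 0
With fR = 1.38×10⁻⁴ × 741×10³ m = 102 m/s:
V = [−fR + √((fR)² + 4 fR V_g)]/2 = [−102 + √(102² + 4×102×24)]/2 = 20.1 m/s
Subgeostrophic (V < V_g = 24 m/s), as expected around a low.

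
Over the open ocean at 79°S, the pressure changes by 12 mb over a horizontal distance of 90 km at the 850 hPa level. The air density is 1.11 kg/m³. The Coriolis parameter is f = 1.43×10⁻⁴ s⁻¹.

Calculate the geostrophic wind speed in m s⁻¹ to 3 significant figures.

84.0 m s⁻¹

Pressure gradient: |∂P/∂n| = 1200 Pa / 90000 m = 1.33×10⁻² Pa/m
Geostrophic balance (pressure-gradient force = Coriolis force):
V_g = (1/(fρ)) |∂P/∂n| = 1.33×10⁻² / (1.43×10⁻⁴ × 1.11) = 84.0 m/s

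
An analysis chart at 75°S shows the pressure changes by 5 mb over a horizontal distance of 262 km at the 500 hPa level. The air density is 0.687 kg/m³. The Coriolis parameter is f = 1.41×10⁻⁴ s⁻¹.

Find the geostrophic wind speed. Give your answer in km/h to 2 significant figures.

71 km/h

Pressure gradient: |∂P/∂n| = 500 Pa / 262000 m = 1.91×10⁻³ Pa/m
Geostrophic balance (pressure-gradient force = Coriolis force):
V_g = (1/(fρ)) |∂P/∂n| = 1.91×10⁻³ / (1.41×10⁻⁴ × 0.687) = 19.7 m/s
Converting: 19.7 m/s × 3.6 = 71 km/h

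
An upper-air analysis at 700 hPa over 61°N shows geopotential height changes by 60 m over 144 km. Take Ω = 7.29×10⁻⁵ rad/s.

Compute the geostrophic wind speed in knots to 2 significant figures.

62 knots

Coriolis parameter at 61°N:
f = 2Ω sin φ = 2 × 7.29×10⁻⁵ × sin 61° = 1.28×10⁻⁴ s⁻¹
Height gradient: |∂Z/∂n| = 60 m / 144000 m = 4.17×10⁻⁴
On a pressure surface, geostrophic balance gives V_g = (g/f)|∂Z/∂n|:
V_g = 9.81 × 4.17×10⁻⁴ / 1.28×10⁻⁴ = 32.1 m/s
Converting: 32.1 m/s × 1.944 = 62 knots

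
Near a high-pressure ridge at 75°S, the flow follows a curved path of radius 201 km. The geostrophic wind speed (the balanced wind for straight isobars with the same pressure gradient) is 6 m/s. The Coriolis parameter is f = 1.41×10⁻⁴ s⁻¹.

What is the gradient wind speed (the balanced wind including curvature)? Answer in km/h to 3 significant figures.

Around a high, pressure-gradient force acts outward with centrifugal, so Coriolis balances both:
fV = (1/ρ)|∂P/∂n| + V²/R  →  V² − fR·V + fR·V_g = 0
With fR = 1.41×10⁻⁴ × 201×10³ m = 28.3 m/s:
V = [fR − √((fR)² − 4 fR V_g)]/2 = [28.3 − √(28.3² − 4×28.3×6)]/2 = 8.62 m/s
Supergeostrophic (V > V_g = 6 m/s), as expected around a high.
Converting: 8.62 m/s × 3.6 = 31.0 km/h

31.0 km/h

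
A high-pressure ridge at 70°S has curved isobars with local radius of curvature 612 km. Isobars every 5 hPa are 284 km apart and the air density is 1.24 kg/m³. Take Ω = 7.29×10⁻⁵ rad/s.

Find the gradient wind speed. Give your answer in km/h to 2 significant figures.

Coriolis parameter at 70°S:
f = 2Ω sin φ = 2 × 7.29×10⁻⁵ × sin 70° = 1.37×10⁻⁴ s⁻¹
Pressure gradient: |∂P/∂n| = 500 Pa / 284000 m = 1.76×10⁻³ Pa/m
Geostrophic speed: V_g = |∂P/∂n|/(fρ) = 1.76×10⁻³/(1.37×10⁻⁴ × 1.24) = 10.4 m/s
Around a high, pressure-gradient force acts outward with centrifugal, so Coriolis balances both:
fV = (1/ρ)|∂P/∂n| + V²/R  →  V² − fR·V + fR·V_g = 0
With fR = 1.37×10⁻⁴ × 612×10³ m = 83.8 m/s:
V = [fR − √((fR)² − 4 fR V_g)]/2 = [83.8 − √(83.8² − 4×83.8×10.4)]/2 = 12.1 m/s
Supergeostrophic (V > V_g = 10.4 m/s), as expected around a high.
Converting: 12.1 m/s × 3.6 = 44 km/h

44 km/h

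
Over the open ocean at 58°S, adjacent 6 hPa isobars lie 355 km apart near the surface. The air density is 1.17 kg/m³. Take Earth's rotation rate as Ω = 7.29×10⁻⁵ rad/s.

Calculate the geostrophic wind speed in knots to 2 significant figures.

Coriolis parameter at 58°S:
f = 2Ω sin φ = 2 × 7.29×10⁻⁵ × sin 58° = 1.24×10⁻⁴ s⁻¹
Pressure gradient: |∂P/∂n| = 600 Pa / 355000 m = 1.69×10⁻³ Pa/m
Geostrophic balance (pressure-gradient force = Coriolis force):
V_g = (1/(fρ)) |∂P/∂n| = 1.69×10⁻³ / (1.24×10⁻⁴ × 1.17) = 11.7 m/s
Converting: 11.7 m/s × 1.944 = 23 knots

23 knots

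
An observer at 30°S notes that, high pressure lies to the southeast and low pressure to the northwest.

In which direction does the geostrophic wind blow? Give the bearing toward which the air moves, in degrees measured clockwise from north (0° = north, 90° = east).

225°

The pressure-gradient force points toward the northwest (bearing 315°).
Geostrophic balance: in the Southern Hemisphere the Coriolis force deflects motion to the left, so the geostrophic wind blows 90° to the left of the pressure-gradient force (low pressure on the right).
Rotating 315° by 90° counterclockwise gives 225° — the wind blows toward the southwest.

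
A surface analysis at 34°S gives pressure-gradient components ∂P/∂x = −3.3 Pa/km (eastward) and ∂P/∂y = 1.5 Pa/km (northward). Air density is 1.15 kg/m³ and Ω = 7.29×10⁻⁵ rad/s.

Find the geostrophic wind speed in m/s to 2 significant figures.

39 m/s

Coriolis parameter at 34°S:
f = 2Ω sin φ = 2 × 7.29×10⁻⁵ × sin 34° = 8.15×10⁻⁵ s⁻¹
In the Southern Hemisphere f is negative: f = −8.15×10⁻⁵ s⁻¹.
Component geostrophic relations (x east, y north):
u_g = −(1/(fρ)) ∂P/∂y,  v_g = (1/(fρ)) ∂P/∂x
u_g = −(1.5×10⁻³)/(−8.15×10⁻⁵ × 1.15) = 16.0 m/s;  v_g = (−3.3×10⁻³)/(−8.15×10⁻⁵ × 1.15) = 35.2 m/s
|V_g| = √(u_g² + v_g²) = 38.7 m/s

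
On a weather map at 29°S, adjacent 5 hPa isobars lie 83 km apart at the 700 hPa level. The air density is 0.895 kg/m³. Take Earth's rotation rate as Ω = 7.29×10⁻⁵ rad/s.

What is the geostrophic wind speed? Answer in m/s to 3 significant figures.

95.2 m/s

Coriolis parameter at 29°S:
f = 2Ω sin φ = 2 × 7.29×10⁻⁵ × sin 29° = 7.07×10⁻⁵ s⁻¹
Pressure gradient: |∂P/∂n| = 500 Pa / 83000 m = 6.02×10⁻³ Pa/m
Geostrophic balance (pressure-gradient force = Coriolis force):
V_g = (1/(fρ)) |∂P/∂n| = 6.02×10⁻³ / (7.07×10⁻⁵ × 0.895) = 95.2 m/s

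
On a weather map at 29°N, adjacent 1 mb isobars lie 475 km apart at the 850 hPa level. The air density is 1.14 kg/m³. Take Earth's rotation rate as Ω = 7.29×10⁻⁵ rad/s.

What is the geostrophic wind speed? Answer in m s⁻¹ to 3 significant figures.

2.61 m s⁻¹

Coriolis parameter at 29°N:
f = 2Ω sin φ = 2 × 7.29×10⁻⁵ × sin 29° = 7.07×10⁻⁵ s⁻¹
Pressure gradient: |∂P/∂n| = 100 Pa / 475000 m = 2.11×10⁻⁴ Pa/m
Geostrophic balance (pressure-gradient force = Coriolis force):
V_g = (1/(fρ)) |∂P/∂n| = 2.11×10⁻⁴ / (7.07×10⁻⁵ × 1.14) = 2.61 m/s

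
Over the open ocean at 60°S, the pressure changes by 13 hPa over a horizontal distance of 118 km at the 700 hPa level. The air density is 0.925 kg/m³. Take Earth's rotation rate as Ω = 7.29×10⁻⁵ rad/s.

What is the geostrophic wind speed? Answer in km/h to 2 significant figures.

Coriolis parameter at 60°S:
f = 2Ω sin φ = 2 × 7.29×10⁻⁵ × sin 60° = 1.26×10⁻⁴ s⁻¹
Pressure gradient: |∂P/∂n| = 1300 Pa / 118000 m = 1.10×10⁻² Pa/m
Geostrophic balance (pressure-gradient force = Coriolis force):
V_g = (1/(fρ)) |∂P/∂n| = 1.10×10⁻² / (1.26×10⁻⁴ × 0.925) = 94.3 m/s
Converting: 94.3 m/s × 3.6 = 340 km/h

340 km/h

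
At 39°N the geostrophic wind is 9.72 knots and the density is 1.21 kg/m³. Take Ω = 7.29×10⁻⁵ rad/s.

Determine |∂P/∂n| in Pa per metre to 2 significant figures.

Coriolis parameter at 39°N:
f = 2Ω sin φ = 2 × 7.29×10⁻⁵ × sin 39° = 9.18×10⁻⁵ s⁻¹
Wind speed in SI: 9.72 knots = 5.00 m/s
Geostrophic balance rearranged: |∂P/∂n| = f ρ V_g
|∂P/∂n| = 9.18×10⁻⁵ × 1.21 × 5.00 = 5.55×10⁻⁴ Pa/m

5.6×10⁻⁴ Pa/m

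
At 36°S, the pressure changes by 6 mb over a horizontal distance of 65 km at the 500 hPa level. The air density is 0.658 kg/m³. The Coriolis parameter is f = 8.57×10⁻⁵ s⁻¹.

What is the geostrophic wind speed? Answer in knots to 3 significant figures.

Pressure gradient: |∂P/∂n| = 600 Pa / 65000 m = 9.23×10⁻³ Pa/m
Geostrophic balance (pressure-gradient force = Coriolis force):
V_g = (1/(fρ)) |∂P/∂n| = 9.23×10⁻³ / (8.57×10⁻⁵ × 0.658) = 164 m/s
Converting: 164 m/s × 1.944 = 318 knots

318 knots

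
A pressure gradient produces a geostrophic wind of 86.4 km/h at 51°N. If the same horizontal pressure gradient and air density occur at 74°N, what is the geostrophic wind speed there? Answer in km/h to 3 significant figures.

69.9 km/h

With the same pressure gradient and density, V_g ∝ 1/f ∝ 1/sin φ.
V₂ = V₁ · sin φ₁ / sin φ₂ = 86.4 × sin 51° / sin 74°
V₂ = 86.4 × 0.7771/0.9613 = 69.9 km/h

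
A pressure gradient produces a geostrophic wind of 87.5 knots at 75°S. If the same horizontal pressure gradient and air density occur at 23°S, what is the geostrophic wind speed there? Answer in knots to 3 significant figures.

216 knots

With the same pressure gradient and density, V_g ∝ 1/f ∝ 1/sin φ.
V₂ = V₁ · sin φ₁ / sin φ₂ = 87.5 × sin 75° / sin 23°
V₂ = 87.5 × 0.9659/0.3907 = 216 knots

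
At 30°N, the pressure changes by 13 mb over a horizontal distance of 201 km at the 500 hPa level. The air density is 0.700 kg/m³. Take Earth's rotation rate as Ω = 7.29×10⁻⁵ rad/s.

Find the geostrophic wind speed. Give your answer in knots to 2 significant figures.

250 knots

Coriolis parameter at 30°N:
f = 2Ω sin φ = 2 × 7.29×10⁻⁵ × sin 30° = 7.29×10⁻⁵ s⁻¹
Pressure gradient: |∂P/∂n| = 1300 Pa / 201000 m = 6.47×10⁻³ Pa/m
Geostrophic balance (pressure-gradient force = Coriolis force):
V_g = (1/(fρ)) |∂P/∂n| = 6.47×10⁻³ / (7.29×10⁻⁵ × 0.700) = 127 m/s
Converting: 127 m/s × 1.944 = 250 knots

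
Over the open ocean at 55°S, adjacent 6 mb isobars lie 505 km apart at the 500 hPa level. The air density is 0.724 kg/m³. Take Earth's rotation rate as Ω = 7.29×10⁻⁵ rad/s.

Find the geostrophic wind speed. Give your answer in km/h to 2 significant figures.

49 km/h

Coriolis parameter at 55°S:
f = 2Ω sin φ = 2 × 7.29×10⁻⁵ × sin 55° = 1.19×10⁻⁴ s⁻¹
Pressure gradient: |∂P/∂n| = 600 Pa / 505000 m = 1.19×10⁻³ Pa/m
Geostrophic balance (pressure-gradient force = Coriolis force):
V_g = (1/(fρ)) |∂P/∂n| = 1.19×10⁻³ / (1.19×10⁻⁴ × 0.724) = 13.7 m/s
Converting: 13.7 m/s × 3.6 = 49 km/h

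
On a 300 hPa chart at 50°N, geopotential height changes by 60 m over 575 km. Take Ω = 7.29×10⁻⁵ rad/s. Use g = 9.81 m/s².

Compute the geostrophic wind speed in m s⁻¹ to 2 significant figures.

Coriolis parameter at 50°N:
f = 2Ω sin φ = 2 × 7.29×10⁻⁵ × sin 50° = 1.12×10⁻⁴ s⁻¹
Height gradient: |∂Z/∂n| = 60 m / 575000 m = 1.04×10⁻⁴
On a pressure surface, geostrophic balance gives V_g = (g/f)|∂Z/∂n|:
V_g = 9.81 × 1.04×10⁻⁴ / 1.12×10⁻⁴ = 9.17 m/s

9.2 m s⁻¹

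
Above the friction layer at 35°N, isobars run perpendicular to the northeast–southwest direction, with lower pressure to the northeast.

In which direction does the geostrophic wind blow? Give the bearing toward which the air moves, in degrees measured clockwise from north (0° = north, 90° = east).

The pressure-gradient force points toward the northeast (bearing 045°).
Geostrophic balance: in the Northern Hemisphere the Coriolis force deflects motion to the right, so the geostrophic wind blows 90° to the right of the pressure-gradient force (low pressure on the left).
Rotating 045° by 90° clockwise gives 135° — the wind blows toward the southeast.

135°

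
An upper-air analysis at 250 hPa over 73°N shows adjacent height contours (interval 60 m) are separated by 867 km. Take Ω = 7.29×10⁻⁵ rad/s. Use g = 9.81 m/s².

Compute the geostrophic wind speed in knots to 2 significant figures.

9.5 knots

Coriolis parameter at 73°N:
f = 2Ω sin φ = 2 × 7.29×10⁻⁵ × sin 73° = 1.39×10⁻⁴ s⁻¹
Height gradient: |∂Z/∂n| = 60 m / 867000 m = 6.92×10⁻⁵
On a pressure surface, geostrophic balance gives V_g = (g/f)|∂Z/∂n|:
V_g = 9.81 × 6.92×10⁻⁵ / 1.39×10⁻⁴ = 4.87 m/s
Converting: 4.87 m/s × 1.944 = 9.5 knots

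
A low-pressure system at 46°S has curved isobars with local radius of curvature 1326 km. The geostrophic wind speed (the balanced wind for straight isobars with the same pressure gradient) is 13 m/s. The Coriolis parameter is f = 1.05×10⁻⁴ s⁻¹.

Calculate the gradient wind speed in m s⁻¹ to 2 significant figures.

12 m s⁻¹

Around a low, centrifugal force acts outward with Coriolis, so pressure-gradient force balances both:
(1/ρ)|∂P/∂n| = fV + V²/R  →  V² + fR·V − fR·V_g = 0
With fR = 1.05×10⁻⁴ × 1326×10³ m = 139 m/s:
V = [−fR + √((fR)² + 4 fR V_g)]/2 = [−139 + √(139² + 4×139×13)]/2 = 12 m/s
Subgeostrophic (V < V_g = 13 m/s), as expected around a low.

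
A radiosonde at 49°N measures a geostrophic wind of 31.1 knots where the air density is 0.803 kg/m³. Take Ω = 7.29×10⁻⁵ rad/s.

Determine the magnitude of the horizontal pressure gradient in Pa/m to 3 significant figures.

1.41×10⁻³ Pa/m

Coriolis parameter at 49°N:
f = 2Ω sin φ = 2 × 7.29×10⁻⁵ × sin 49° = 1.10×10⁻⁴ s⁻¹
Wind speed in SI: 31.1 knots = 16.0 m/s
Geostrophic balance rearranged: |∂P/∂n| = f ρ V_g
|∂P/∂n| = 1.10×10⁻⁴ × 0.803 × 16.0 = 1.41×10⁻³ Pa/m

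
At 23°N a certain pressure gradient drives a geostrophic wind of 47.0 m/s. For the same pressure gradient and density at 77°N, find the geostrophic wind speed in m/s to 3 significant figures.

18.8 m/s

With the same pressure gradient and density, V_g ∝ 1/f ∝ 1/sin φ.
V₂ = V₁ · sin φ₁ / sin φ₂ = 47.0 × sin 23° / sin 77°
V₂ = 47.0 × 0.3907/0.9744 = 18.8 m/s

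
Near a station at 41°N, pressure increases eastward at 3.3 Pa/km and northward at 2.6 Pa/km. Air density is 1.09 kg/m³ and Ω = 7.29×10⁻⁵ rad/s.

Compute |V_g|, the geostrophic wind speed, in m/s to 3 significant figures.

Coriolis parameter at 41°N:
f = 2Ω sin φ = 2 × 7.29×10⁻⁵ × sin 41° = 9.57×10⁻⁵ s⁻¹
Component geostrophic relations (x east, y north):
u_g = −(1/(fρ)) ∂P/∂y,  v_g = (1/(fρ)) ∂P/∂x
u_g = −(2.6×10⁻³)/(9.57×10⁻⁵ × 1.09) = −24.9 m/s;  v_g = (3.3×10⁻³)/(9.57×10⁻⁵ × 1.09) = 31.7 m/s
|V_g| = √(u_g² + v_g²) = 40.3 m/s

40.3 m/s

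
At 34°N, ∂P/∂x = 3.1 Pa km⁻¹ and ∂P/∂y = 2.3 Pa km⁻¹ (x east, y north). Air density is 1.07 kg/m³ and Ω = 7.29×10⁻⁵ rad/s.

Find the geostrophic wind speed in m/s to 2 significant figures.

Coriolis parameter at 34°N:
f = 2Ω sin φ = 2 × 7.29×10⁻⁵ × sin 34° = 8.15×10⁻⁵ s⁻¹
Component geostrophic relations (x east, y north):
u_g = −(1/(fρ)) ∂P/∂y,  v_g = (1/(fρ)) ∂P/∂x
u_g = −(2.3×10⁻³)/(8.15×10⁻⁵ × 1.07) = −26.4 m/s;  v_g = (3.1×10⁻³)/(8.15×10⁻⁵ × 1.07) = 35.5 m/s
|V_g| = √(u_g² + v_g²) = 44.2 m/s

44 m/s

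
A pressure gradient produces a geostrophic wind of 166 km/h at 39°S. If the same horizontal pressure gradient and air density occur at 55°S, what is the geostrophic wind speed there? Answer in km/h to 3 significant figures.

With the same pressure gradient and density, V_g ∝ 1/f ∝ 1/sin φ.
V₂ = V₁ · sin φ₁ / sin φ₂ = 166 × sin 39° / sin 55°
V₂ = 166 × 0.6293/0.8192 = 128 km/h

128 km/h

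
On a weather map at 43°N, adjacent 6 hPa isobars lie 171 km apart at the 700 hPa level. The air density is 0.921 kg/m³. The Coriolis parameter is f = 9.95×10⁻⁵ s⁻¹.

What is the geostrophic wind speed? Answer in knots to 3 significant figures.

74.4 knots

Pressure gradient: |∂P/∂n| = 600 Pa / 171000 m = 3.51×10⁻³ Pa/m
Geostrophic balance (pressure-gradient force = Coriolis force):
V_g = (1/(fρ)) |∂P/∂n| = 3.51×10⁻³ / (9.95×10⁻⁵ × 0.921) = 38.3 m/s
Converting: 38.3 m/s × 1.944 = 74.4 knots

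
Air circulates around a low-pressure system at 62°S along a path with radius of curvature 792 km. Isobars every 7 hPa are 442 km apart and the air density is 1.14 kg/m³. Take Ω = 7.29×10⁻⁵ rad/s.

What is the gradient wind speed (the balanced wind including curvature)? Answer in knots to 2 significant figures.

19 knots

Coriolis parameter at 62°S:
f = 2Ω sin φ = 2 × 7.29×10⁻⁵ × sin 62° = 1.29×10⁻⁴ s⁻¹
Pressure gradient: |∂P/∂n| = 700 Pa / 442000 m = 1.58×10⁻³ Pa/m
Geostrophic speed: V_g = |∂P/∂n|/(fρ) = 1.58×10⁻³/(1.29×10⁻⁴ × 1.14) = 10.8 m/s
Around a low, centrifugal force acts outward with Coriolis, so pressure-gradient force balances both:
(1/ρ)|∂P/∂n| = fV + V²/R  →  V² + fR·V − fR·V_g = 0
With fR = 1.29×10⁻⁴ × 792×10³ m = 102 m/s:
V = [−fR + √((fR)² + 4 fR V_g)]/2 = [−102 + √(102² + 4×102×10.8)]/2 = 9.84 m/s
Subgeostrophic (V < V_g = 10.8 m/s), as expected around a low.
Converting: 9.84 m/s × 1.944 = 19 knots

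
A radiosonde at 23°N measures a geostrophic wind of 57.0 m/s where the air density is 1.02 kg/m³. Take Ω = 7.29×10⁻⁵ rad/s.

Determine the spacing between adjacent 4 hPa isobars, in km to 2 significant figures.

Coriolis parameter at 23°N:
f = 2Ω sin φ = 2 × 7.29×10⁻⁵ × sin 23° = 5.70×10⁻⁵ s⁻¹
Geostrophic balance rearranged: |∂P/∂n| = f ρ V_g
|∂P/∂n| = 5.70×10⁻⁵ × 1.02 × 57.0 = 3.31×10⁻³ Pa/m
Isobar spacing: Δn = ΔP/|∂P/∂n| = 400 Pa / 3.31×10⁻³ Pa/m = 120767 m ≈ 120 km

120 km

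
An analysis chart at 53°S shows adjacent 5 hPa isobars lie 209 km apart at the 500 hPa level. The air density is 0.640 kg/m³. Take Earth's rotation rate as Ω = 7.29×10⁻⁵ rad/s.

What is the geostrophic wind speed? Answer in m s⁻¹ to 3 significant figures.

32.1 m s⁻¹

Coriolis parameter at 53°S:
f = 2Ω sin φ = 2 × 7.29×10⁻⁵ × sin 53° = 1.16×10⁻⁴ s⁻¹
Pressure gradient: |∂P/∂n| = 500 Pa / 209000 m = 2.39×10⁻³ Pa/m
Geostrophic balance (pressure-gradient force = Coriolis force):
V_g = (1/(fρ)) |∂P/∂n| = 2.39×10⁻³ / (1.16×10⁻⁴ × 0.640) = 32.1 m/s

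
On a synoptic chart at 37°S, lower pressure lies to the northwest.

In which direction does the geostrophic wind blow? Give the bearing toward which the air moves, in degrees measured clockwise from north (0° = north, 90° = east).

The pressure-gradient force points toward the northwest (bearing 315°).
Geostrophic balance: in the Southern Hemisphere the Coriolis force deflects motion to the left, so the geostrophic wind blows 90° to the left of the pressure-gradient force (low pressure on the right).
Rotating 315° by 90° counterclockwise gives 225° — the wind blows toward the southwest.

225°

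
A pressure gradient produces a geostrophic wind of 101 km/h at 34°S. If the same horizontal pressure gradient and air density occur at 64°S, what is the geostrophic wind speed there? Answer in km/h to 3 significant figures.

With the same pressure gradient and density, V_g ∝ 1/f ∝ 1/sin φ.
V₂ = V₁ · sin φ₁ / sin φ₂ = 101 × sin 34° / sin 64°
V₂ = 101 × 0.5592/0.8988 = 62.8 km/h

62.8 km/h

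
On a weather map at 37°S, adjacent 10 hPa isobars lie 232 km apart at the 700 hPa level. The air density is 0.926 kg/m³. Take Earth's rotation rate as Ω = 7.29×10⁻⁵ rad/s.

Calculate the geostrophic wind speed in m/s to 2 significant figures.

53 m/s

Coriolis parameter at 37°S:
f = 2Ω sin φ = 2 × 7.29×10⁻⁵ × sin 37° = 8.77×10⁻⁵ s⁻¹
Pressure gradient: |∂P/∂n| = 1000 Pa / 232000 m = 4.31×10⁻³ Pa/m
Geostrophic balance (pressure-gradient force = Coriolis force):
V_g = (1/(fρ)) |∂P/∂n| = 4.31×10⁻³ / (8.77×10⁻⁵ × 0.926) = 53.0 m/s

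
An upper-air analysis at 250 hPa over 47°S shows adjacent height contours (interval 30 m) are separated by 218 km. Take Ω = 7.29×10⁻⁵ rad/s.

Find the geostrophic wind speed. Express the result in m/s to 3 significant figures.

Coriolis parameter at 47°S:
f = 2Ω sin φ = 2 × 7.29×10⁻⁵ × sin 47° = 1.07×10⁻⁴ s⁻¹
Height gradient: |∂Z/∂n| = 30 m / 218000 m = 1.38×10⁻⁴
On a pressure surface, geostrophic balance gives V_g = (g/f)|∂Z/∂n|:
V_g = 9.81 × 1.38×10⁻⁴ / 1.07×10⁻⁴ = 12.7 m/s

12.7 m/s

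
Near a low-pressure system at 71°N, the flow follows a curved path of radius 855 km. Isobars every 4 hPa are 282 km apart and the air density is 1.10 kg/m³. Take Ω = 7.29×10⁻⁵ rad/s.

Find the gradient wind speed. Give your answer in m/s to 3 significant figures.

8.71 m/s

Coriolis parameter at 71°N:
f = 2Ω sin φ = 2 × 7.29×10⁻⁵ × sin 71° = 1.38×10⁻⁴ s⁻¹
Pressure gradient: |∂P/∂n| = 400 Pa / 282000 m = 1.42×10⁻³ Pa/m
Geostrophic speed: V_g = |∂P/∂n|/(fρ) = 1.42×10⁻³/(1.38×10⁻⁴ × 1.10) = 9.35 m/s
Around a low, centrifugal force acts outward with Coriolis, so pressure-gradient force balances both:
(1/ρ)|∂P/∂n| = fV + V²/R  →  V² + fR·V − fR·V_g = 0
With fR = 1.38×10⁻⁴ × 855×10³ m = 118 m/s:
V = [−fR + √((fR)² + 4 fR V_g)]/2 = [−118 + √(118² + 4×118×9.35)]/2 = 8.71 m/s
Subgeostrophic (V < V_g = 9.35 m/s), as expected around a low.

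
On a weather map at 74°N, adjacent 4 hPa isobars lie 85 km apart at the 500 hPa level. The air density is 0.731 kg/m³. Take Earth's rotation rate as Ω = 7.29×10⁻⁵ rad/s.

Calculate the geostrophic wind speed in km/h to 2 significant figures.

170 km/h

Coriolis parameter at 74°N:
f = 2Ω sin φ = 2 × 7.29×10⁻⁵ × sin 74° = 1.40×10⁻⁴ s⁻¹
Pressure gradient: |∂P/∂n| = 400 Pa / 85000 m = 4.71×10⁻³ Pa/m
Geostrophic balance (pressure-gradient force = Coriolis force):
V_g = (1/(fρ)) |∂P/∂n| = 4.71×10⁻³ / (1.40×10⁻⁴ × 0.731) = 45.9 m/s
Converting: 45.9 m/s × 3.6 = 170 km/h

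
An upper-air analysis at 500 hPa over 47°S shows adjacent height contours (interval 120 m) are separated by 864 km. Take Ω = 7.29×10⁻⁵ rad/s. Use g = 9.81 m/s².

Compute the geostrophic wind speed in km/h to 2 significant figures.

Coriolis parameter at 47°S:
f = 2Ω sin φ = 2 × 7.29×10⁻⁵ × sin 47° = 1.07×10⁻⁴ s⁻¹
Height gradient: |∂Z/∂n| = 120 m / 864000 m = 1.39×10⁻⁴
On a pressure surface, geostrophic balance gives V_g = (g/f)|∂Z/∂n|:
V_g = 9.81 × 1.39×10⁻⁴ / 1.07×10⁻⁴ = 12.8 m/s
Converting: 12.8 m/s × 3.6 = 46 km/h

46 km/h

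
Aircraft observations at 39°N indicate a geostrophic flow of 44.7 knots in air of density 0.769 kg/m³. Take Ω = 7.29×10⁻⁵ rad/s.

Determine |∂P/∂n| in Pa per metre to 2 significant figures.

1.6×10⁻³ Pa/m

Coriolis parameter at 39°N:
f = 2Ω sin φ = 2 × 7.29×10⁻⁵ × sin 39° = 9.18×10⁻⁵ s⁻¹
Wind speed in SI: 44.7 knots = 23.0 m/s
Geostrophic balance rearranged: |∂P/∂n| = f ρ V_g
|∂P/∂n| = 9.18×10⁻⁵ × 0.769 × 23.0 = 1.62×10⁻³ Pa/m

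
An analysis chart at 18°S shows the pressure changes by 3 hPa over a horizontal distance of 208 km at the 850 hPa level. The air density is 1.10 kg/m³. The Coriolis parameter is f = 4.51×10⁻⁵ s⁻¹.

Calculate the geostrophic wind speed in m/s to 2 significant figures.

29 m/s

Pressure gradient: |∂P/∂n| = 300 Pa / 208000 m = 1.44×10⁻³ Pa/m
Geostrophic balance (pressure-gradient force = Coriolis force):
V_g = (1/(fρ)) |∂P/∂n| = 1.44×10⁻³ / (4.51×10⁻⁵ × 1.10) = 29.1 m/s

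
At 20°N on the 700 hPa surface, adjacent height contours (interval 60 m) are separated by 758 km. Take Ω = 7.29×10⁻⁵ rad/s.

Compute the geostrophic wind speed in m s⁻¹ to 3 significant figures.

15.6 m s⁻¹

Coriolis parameter at 20°N:
f = 2Ω sin φ = 2 × 7.29×10⁻⁵ × sin 20° = 4.99×10⁻⁵ s⁻¹
Height gradient: |∂Z/∂n| = 60 m / 758000 m = 7.92×10⁻⁵
On a pressure surface, geostrophic balance gives V_g = (g/f)|∂Z/∂n|:
V_g = 9.81 × 7.92×10⁻⁵ / 4.99×10⁻⁵ = 15.6 m/s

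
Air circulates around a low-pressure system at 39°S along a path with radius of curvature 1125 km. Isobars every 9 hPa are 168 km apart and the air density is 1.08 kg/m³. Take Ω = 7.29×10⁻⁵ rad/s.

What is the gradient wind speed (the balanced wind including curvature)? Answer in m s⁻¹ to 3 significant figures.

39.2 m s⁻¹

Coriolis parameter at 39°S:
f = 2Ω sin φ = 2 × 7.29×10⁻⁵ × sin 39° = 9.18×10⁻⁵ s⁻¹
Pressure gradient: |∂P/∂n| = 900 Pa / 168000 m = 5.36×10⁻³ Pa/m
Geostrophic speed: V_g = |∂P/∂n|/(fρ) = 5.36×10⁻³/(9.18×10⁻⁵ × 1.08) = 54.1 m/s
Around a low, centrifugal force acts outward with Coriolis, so pressure-gradient force balances both:
(1/ρ)|∂P/∂n| = fV + V²/R  →  V² + fR·V − fR·V_g = 0
With fR = 9.18×10⁻⁵ × 1125×10³ m = 103 m/s:
V = [−fR + √((fR)² + 4 fR V_g)]/2 = [−103 + √(103² + 4×103×54.1)]/2 = 39.2 m/s
Subgeostrophic (V < V_g = 54.1 m/s), as expected around a low.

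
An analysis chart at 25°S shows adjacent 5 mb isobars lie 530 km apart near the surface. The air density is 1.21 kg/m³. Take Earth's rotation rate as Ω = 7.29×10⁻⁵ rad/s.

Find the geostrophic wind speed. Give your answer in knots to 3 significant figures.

24.6 knots

Coriolis parameter at 25°S:
f = 2Ω sin φ = 2 × 7.29×10⁻⁵ × sin 25° = 6.16×10⁻⁵ s⁻¹
Pressure gradient: |∂P/∂n| = 500 Pa / 530000 m = 9.43×10⁻⁴ Pa/m
Geostrophic balance (pressure-gradient force = Coriolis force):
V_g = (1/(fρ)) |∂P/∂n| = 9.43×10⁻⁴ / (6.16×10⁻⁵ × 1.21) = 12.7 m/s
Converting: 12.7 m/s × 1.944 = 24.6 knots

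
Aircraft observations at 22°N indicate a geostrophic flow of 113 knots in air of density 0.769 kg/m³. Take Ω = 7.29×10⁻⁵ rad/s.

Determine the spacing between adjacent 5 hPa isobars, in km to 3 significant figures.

205 km

Coriolis parameter at 22°N:
f = 2Ω sin φ = 2 × 7.29×10⁻⁵ × sin 22° = 5.46×10⁻⁵ s⁻¹
Wind speed in SI: 113 knots = 58.1 m/s
Geostrophic balance rearranged: |∂P/∂n| = f ρ V_g
|∂P/∂n| = 5.46×10⁻⁵ × 0.769 × 58.1 = 2.44×10⁻³ Pa/m
Isobar spacing: Δn = ΔP/|∂P/∂n| = 500 Pa / 2.44×10⁻³ Pa/m = 204783 m ≈ 205 km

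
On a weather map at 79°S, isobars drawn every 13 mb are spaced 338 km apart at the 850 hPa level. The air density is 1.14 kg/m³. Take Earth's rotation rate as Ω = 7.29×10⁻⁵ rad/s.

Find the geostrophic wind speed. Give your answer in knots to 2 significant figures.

Coriolis parameter at 79°S:
f = 2Ω sin φ = 2 × 7.29×10⁻⁵ × sin 79° = 1.43×10⁻⁴ s⁻¹
Pressure gradient: |∂P/∂n| = 1300 Pa / 338000 m = 3.85×10⁻³ Pa/m
Geostrophic balance (pressure-gradient force = Coriolis force):
V_g = (1/(fρ)) |∂P/∂n| = 3.85×10⁻³ / (1.43×10⁻⁴ × 1.14) = 23.6 m/s
Converting: 23.6 m/s × 1.944 = 46 knots

46 knots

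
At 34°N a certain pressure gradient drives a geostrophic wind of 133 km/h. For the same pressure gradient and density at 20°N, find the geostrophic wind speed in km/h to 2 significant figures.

220 km/h

With the same pressure gradient and density, V_g ∝ 1/f ∝ 1/sin φ.
V₂ = V₁ · sin φ₁ / sin φ₂ = 133 × sin 34° / sin 20°
V₂ = 133 × 0.5592/0.3420 = 220 km/h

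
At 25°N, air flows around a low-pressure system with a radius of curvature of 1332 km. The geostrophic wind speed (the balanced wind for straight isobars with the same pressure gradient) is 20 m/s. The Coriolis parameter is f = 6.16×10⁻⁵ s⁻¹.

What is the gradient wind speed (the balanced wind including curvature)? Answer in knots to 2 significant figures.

32 knots

Around a low, centrifugal force acts outward with Coriolis, so pressure-gradient force balances both:
(1/ρ)|∂P/∂n| = fV + V²/R  →  V² + fR·V − fR·V_g = 0
With fR = 6.16×10⁻⁵ × 1332×10³ m = 82.1 m/s:
V = [−fR + √((fR)² + 4 fR V_g)]/2 = [−82.1 + √(82.1² + 4×82.1×20)]/2 = 16.6 m/s
Subgeostrophic (V < V_g = 20 m/s), as expected around a low.
Converting: 16.6 m/s × 1.944 = 32 knots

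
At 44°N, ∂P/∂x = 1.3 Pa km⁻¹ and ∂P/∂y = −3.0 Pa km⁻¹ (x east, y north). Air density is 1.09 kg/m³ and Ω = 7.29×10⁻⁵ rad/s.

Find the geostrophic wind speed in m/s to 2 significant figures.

30 m/s

Coriolis parameter at 44°N:
f = 2Ω sin φ = 2 × 7.29×10⁻⁵ × sin 44° = 1.01×10⁻⁴ s⁻¹
Component geostrophic relations (x east, y north):
u_g = −(1/(fρ)) ∂P/∂y,  v_g = (1/(fρ)) ∂P/∂x
u_g = −(−3.0×10⁻³)/(1.01×10⁻⁴ × 1.09) = 27.2 m/s;  v_g = (1.3×10⁻³)/(1.01×10⁻⁴ × 1.09) = 11.8 m/s
|V_g| = √(u_g² + v_g²) = 29.6 m/s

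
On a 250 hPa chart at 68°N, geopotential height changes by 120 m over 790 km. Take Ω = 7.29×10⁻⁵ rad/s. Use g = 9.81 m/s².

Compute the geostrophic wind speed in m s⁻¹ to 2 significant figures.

11 m s⁻¹

Coriolis parameter at 68°N:
f = 2Ω sin φ = 2 × 7.29×10⁻⁵ × sin 68° = 1.35×10⁻⁴ s⁻¹
Height gradient: |∂Z/∂n| = 120 m / 790000 m = 1.52×10⁻⁴
On a pressure surface, geostrophic balance gives V_g = (g/f)|∂Z/∂n|:
V_g = 9.81 × 1.52×10⁻⁴ / 1.35×10⁻⁴ = 11.0 m/s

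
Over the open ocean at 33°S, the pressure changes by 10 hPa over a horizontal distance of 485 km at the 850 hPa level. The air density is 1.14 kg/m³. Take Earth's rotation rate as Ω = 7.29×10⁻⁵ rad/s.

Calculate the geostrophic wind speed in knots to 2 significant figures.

Coriolis parameter at 33°S:
f = 2Ω sin φ = 2 × 7.29×10⁻⁵ × sin 33° = 7.94×10⁻⁵ s⁻¹
Pressure gradient: |∂P/∂n| = 1000 Pa / 485000 m = 2.06×10⁻³ Pa/m
Geostrophic balance (pressure-gradient force = Coriolis force):
V_g = (1/(fρ)) |∂P/∂n| = 2.06×10⁻³ / (7.94×10⁻⁵ × 1.14) = 22.8 m/s
Converting: 22.8 m/s × 1.944 = 44 knots

44 knots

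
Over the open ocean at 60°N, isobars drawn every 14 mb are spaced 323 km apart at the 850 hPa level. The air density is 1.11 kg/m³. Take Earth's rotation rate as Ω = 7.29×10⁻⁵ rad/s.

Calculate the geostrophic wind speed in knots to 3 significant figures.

60.1 knots

Coriolis parameter at 60°N:
f = 2Ω sin φ = 2 × 7.29×10⁻⁵ × sin 60° = 1.26×10⁻⁴ s⁻¹
Pressure gradient: |∂P/∂n| = 1400 Pa / 323000 m = 4.33×10⁻³ Pa/m
Geostrophic balance (pressure-gradient force = Coriolis force):
V_g = (1/(fρ)) |∂P/∂n| = 4.33×10⁻³ / (1.26×10⁻⁴ × 1.11) = 30.9 m/s
Converting: 30.9 m/s × 1.944 = 60.1 knots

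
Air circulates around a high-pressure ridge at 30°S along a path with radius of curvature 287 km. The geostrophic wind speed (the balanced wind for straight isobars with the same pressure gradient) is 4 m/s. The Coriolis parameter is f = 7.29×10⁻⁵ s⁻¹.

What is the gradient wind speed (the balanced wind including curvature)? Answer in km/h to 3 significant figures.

Around a high, pressure-gradient force acts outward with centrifugal, so Coriolis balances both:
fV = (1/ρ)|∂P/∂n| + V²/R  →  V² − fR·V + fR·V_g = 0
With fR = 7.29×10⁻⁵ × 287×10³ m = 20.9 m/s:
V = [fR − √((fR)² − 4 fR V_g)]/2 = [20.9 − √(20.9² − 4×20.9×4)]/2 = 5.39 m/s
Supergeostrophic (V > V_g = 4 m/s), as expected around a high.
Converting: 5.39 m/s × 3.6 = 19.4 km/h

19.4 km/h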